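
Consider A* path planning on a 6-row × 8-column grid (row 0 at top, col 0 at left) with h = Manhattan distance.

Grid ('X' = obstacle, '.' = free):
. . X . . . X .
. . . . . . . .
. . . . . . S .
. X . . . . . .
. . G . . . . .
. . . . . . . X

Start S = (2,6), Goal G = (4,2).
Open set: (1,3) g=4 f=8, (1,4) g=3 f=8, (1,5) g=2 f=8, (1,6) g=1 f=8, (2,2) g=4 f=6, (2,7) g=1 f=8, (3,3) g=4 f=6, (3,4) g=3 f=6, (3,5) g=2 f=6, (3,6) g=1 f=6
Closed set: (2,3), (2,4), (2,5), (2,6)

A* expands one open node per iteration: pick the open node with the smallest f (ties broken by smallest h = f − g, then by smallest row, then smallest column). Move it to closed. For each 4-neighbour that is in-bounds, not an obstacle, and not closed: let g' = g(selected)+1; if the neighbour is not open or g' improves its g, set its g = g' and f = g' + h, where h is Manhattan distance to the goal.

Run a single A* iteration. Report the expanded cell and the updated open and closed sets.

expanded=(2,2); open=[(1,2) g=5 f=8, (1,3) g=4 f=8, (1,4) g=3 f=8, (1,5) g=2 f=8, (1,6) g=1 f=8, (2,1) g=5 f=8, (2,7) g=1 f=8, (3,2) g=5 f=6, (3,3) g=4 f=6, (3,4) g=3 f=6, (3,5) g=2 f=6, (3,6) g=1 f=6]; closed=[(2,2), (2,3), (2,4), (2,5), (2,6)]

step 1: expand (2,2) (f=6, h=2) → closed; open now [(1,2) g=5 f=8, (1,3) g=4 f=8, (1,4) g=3 f=8, (1,5) g=2 f=8, (1,6) g=1 f=8, (2,1) g=5 f=8, (2,7) g=1 f=8, (3,2) g=5 f=6, (3,3) g=4 f=6, (3,4) g=3 f=6, (3,5) g=2 f=6, (3,6) g=1 f=6]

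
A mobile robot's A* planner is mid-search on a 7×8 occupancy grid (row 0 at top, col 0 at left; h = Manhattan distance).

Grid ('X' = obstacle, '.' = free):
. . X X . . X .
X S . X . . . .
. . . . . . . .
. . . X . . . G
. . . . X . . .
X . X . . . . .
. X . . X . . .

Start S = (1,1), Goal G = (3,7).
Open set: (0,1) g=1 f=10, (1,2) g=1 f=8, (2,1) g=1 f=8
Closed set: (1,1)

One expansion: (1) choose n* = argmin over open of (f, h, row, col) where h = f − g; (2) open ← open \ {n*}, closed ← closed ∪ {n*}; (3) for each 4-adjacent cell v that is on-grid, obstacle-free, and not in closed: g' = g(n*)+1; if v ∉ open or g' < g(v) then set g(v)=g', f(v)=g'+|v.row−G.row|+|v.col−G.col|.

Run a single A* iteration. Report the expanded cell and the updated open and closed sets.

step 1: expand (1,2) (f=8, h=7) → closed; open now [(0,1) g=1 f=10, (2,1) g=1 f=8, (2,2) g=2 f=8]

expanded=(1,2); open=[(0,1) g=1 f=10, (2,1) g=1 f=8, (2,2) g=2 f=8]; closed=[(1,1), (1,2)]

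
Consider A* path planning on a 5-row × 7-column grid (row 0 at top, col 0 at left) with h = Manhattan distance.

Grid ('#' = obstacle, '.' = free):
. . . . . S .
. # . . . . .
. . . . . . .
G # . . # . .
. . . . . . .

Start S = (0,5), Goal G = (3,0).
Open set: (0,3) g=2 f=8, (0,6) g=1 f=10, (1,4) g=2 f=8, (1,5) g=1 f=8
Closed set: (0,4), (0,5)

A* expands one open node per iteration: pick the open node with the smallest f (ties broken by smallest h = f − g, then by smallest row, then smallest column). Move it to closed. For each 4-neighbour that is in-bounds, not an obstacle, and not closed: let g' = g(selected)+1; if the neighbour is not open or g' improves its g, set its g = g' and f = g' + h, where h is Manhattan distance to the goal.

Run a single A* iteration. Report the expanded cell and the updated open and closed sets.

step 1: expand (0,3) (f=8, h=6) → closed; open now [(0,2) g=3 f=8, (0,6) g=1 f=10, (1,3) g=3 f=8, (1,4) g=2 f=8, (1,5) g=1 f=8]

expanded=(0,3); open=[(0,2) g=3 f=8, (0,6) g=1 f=10, (1,3) g=3 f=8, (1,4) g=2 f=8, (1,5) g=1 f=8]; closed=[(0,3), (0,4), (0,5)]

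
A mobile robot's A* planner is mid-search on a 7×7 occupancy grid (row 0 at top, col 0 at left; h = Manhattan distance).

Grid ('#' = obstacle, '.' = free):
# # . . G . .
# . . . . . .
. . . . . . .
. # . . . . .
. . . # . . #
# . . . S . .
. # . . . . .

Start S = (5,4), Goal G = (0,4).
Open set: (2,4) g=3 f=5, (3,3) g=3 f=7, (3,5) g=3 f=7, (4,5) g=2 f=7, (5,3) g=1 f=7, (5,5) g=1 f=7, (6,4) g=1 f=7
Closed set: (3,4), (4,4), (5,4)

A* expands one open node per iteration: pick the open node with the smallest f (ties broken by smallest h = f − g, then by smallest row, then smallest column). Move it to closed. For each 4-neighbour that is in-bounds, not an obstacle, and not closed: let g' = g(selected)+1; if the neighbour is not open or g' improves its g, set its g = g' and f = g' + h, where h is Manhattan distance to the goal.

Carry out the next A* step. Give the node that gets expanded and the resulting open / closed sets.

expanded=(2,4); open=[(1,4) g=4 f=5, (2,3) g=4 f=7, (2,5) g=4 f=7, (3,3) g=3 f=7, (3,5) g=3 f=7, (4,5) g=2 f=7, (5,3) g=1 f=7, (5,5) g=1 f=7, (6,4) g=1 f=7]; closed=[(2,4), (3,4), (4,4), (5,4)]

step 1: expand (2,4) (f=5, h=2) → closed; open now [(1,4) g=4 f=5, (2,3) g=4 f=7, (2,5) g=4 f=7, (3,3) g=3 f=7, (3,5) g=3 f=7, (4,5) g=2 f=7, (5,3) g=1 f=7, (5,5) g=1 f=7, (6,4) g=1 f=7]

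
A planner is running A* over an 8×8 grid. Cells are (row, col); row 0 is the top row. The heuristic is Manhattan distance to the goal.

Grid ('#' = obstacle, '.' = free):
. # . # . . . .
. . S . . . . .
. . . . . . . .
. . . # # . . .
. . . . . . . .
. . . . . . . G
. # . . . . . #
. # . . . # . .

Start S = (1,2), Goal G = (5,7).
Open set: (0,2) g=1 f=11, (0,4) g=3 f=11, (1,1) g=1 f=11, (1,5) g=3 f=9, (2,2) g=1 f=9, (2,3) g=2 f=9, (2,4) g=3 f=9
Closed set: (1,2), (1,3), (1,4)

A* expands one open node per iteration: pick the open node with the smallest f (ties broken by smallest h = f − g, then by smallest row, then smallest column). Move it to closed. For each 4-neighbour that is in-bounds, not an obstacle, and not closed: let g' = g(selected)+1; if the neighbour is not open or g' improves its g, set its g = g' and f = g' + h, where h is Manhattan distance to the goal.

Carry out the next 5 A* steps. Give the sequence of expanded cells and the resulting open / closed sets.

order=[(1,5) → (1,6) → (1,7) → (2,7) → (3,7)]; open=[(0,2) g=1 f=11, (0,4) g=3 f=11, (0,5) g=4 f=11, (0,6) g=5 f=11, (0,7) g=6 f=11, (1,1) g=1 f=11, (2,2) g=1 f=9, (2,3) g=2 f=9, (2,4) g=3 f=9, (2,5) g=4 f=9, (2,6) g=5 f=9, (3,6) g=8 f=11, (4,7) g=8 f=9]; closed=[(1,2), (1,3), (1,4), (1,5), (1,6), (1,7), (2,7), (3,7)]

step 1: expand (1,5) (f=9, h=6) → closed; open now [(0,2) g=1 f=11, (0,4) g=3 f=11, (0,5) g=4 f=11, (1,1) g=1 f=11, (1,6) g=4 f=9, (2,2) g=1 f=9, (2,3) g=2 f=9, (2,4) g=3 f=9, (2,5) g=4 f=9]
step 2: expand (1,6) (f=9, h=5) → closed; open now [(0,2) g=1 f=11, (0,4) g=3 f=11, (0,5) g=4 f=11, (0,6) g=5 f=11, (1,1) g=1 f=11, (1,7) g=5 f=9, (2,2) g=1 f=9, (2,3) g=2 f=9, (2,4) g=3 f=9, (2,5) g=4 f=9, (2,6) g=5 f=9]
step 3: expand (1,7) (f=9, h=4) → closed; open now [(0,2) g=1 f=11, (0,4) g=3 f=11, (0,5) g=4 f=11, (0,6) g=5 f=11, (0,7) g=6 f=11, (1,1) g=1 f=11, (2,2) g=1 f=9, (2,3) g=2 f=9, (2,4) g=3 f=9, (2,5) g=4 f=9, (2,6) g=5 f=9, (2,7) g=6 f=9]
step 4: expand (2,7) (f=9, h=3) → closed; open now [(0,2) g=1 f=11, (0,4) g=3 f=11, (0,5) g=4 f=11, (0,6) g=5 f=11, (0,7) g=6 f=11, (1,1) g=1 f=11, (2,2) g=1 f=9, (2,3) g=2 f=9, (2,4) g=3 f=9, (2,5) g=4 f=9, (2,6) g=5 f=9, (3,7) g=7 f=9]
step 5: expand (3,7) (f=9, h=2) → closed; open now [(0,2) g=1 f=11, (0,4) g=3 f=11, (0,5) g=4 f=11, (0,6) g=5 f=11, (0,7) g=6 f=11, (1,1) g=1 f=11, (2,2) g=1 f=9, (2,3) g=2 f=9, (2,4) g=3 f=9, (2,5) g=4 f=9, (2,6) g=5 f=9, (3,6) g=8 f=11, (4,7) g=8 f=9]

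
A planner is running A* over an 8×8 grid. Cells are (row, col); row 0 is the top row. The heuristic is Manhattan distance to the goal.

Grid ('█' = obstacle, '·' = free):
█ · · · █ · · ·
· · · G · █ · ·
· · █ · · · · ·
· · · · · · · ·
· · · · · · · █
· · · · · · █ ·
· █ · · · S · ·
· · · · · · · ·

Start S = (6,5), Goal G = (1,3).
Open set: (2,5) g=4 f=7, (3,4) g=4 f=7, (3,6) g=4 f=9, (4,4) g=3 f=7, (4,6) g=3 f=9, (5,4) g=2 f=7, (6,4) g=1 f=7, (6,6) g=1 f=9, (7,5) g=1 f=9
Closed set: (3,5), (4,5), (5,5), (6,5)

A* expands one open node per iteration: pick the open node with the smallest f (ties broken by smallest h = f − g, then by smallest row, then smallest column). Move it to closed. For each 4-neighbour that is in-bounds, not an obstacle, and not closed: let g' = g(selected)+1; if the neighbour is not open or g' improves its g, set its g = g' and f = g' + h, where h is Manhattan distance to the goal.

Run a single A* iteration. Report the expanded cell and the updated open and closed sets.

step 1: expand (2,5) (f=7, h=3) → closed; open now [(2,4) g=5 f=7, (2,6) g=5 f=9, (3,4) g=4 f=7, (3,6) g=4 f=9, (4,4) g=3 f=7, (4,6) g=3 f=9, (5,4) g=2 f=7, (6,4) g=1 f=7, (6,6) g=1 f=9, (7,5) g=1 f=9]

expanded=(2,5); open=[(2,4) g=5 f=7, (2,6) g=5 f=9, (3,4) g=4 f=7, (3,6) g=4 f=9, (4,4) g=3 f=7, (4,6) g=3 f=9, (5,4) g=2 f=7, (6,4) g=1 f=7, (6,6) g=1 f=9, (7,5) g=1 f=9]; closed=[(2,5), (3,5), (4,5), (5,5), (6,5)]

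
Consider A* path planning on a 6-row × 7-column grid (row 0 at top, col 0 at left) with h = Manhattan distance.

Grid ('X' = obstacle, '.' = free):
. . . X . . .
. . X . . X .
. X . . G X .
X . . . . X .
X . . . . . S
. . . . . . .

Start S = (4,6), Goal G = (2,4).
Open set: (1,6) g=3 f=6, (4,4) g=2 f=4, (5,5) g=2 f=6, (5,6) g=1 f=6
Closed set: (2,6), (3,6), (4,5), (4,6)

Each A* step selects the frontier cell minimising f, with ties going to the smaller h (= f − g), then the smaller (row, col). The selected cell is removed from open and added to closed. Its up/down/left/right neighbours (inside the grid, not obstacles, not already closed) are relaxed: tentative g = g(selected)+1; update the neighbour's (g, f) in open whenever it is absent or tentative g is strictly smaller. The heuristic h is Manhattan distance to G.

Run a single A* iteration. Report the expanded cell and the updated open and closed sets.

step 1: expand (4,4) (f=4, h=2) → closed; open now [(1,6) g=3 f=6, (3,4) g=3 f=4, (4,3) g=3 f=6, (5,4) g=3 f=6, (5,5) g=2 f=6, (5,6) g=1 f=6]

expanded=(4,4); open=[(1,6) g=3 f=6, (3,4) g=3 f=4, (4,3) g=3 f=6, (5,4) g=3 f=6, (5,5) g=2 f=6, (5,6) g=1 f=6]; closed=[(2,6), (3,6), (4,4), (4,5), (4,6)]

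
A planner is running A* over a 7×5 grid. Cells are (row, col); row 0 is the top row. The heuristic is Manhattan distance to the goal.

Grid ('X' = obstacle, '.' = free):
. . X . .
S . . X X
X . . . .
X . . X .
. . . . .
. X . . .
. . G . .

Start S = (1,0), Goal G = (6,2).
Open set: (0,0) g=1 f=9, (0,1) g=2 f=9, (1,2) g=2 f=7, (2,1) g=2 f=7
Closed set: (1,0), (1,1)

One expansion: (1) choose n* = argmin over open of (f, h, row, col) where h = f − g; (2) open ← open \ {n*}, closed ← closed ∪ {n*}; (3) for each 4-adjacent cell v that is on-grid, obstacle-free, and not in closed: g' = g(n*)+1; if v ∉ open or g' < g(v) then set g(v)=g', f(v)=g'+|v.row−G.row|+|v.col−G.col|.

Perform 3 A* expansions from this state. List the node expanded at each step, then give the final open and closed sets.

step 1: expand (1,2) (f=7, h=5) → closed; open now [(0,0) g=1 f=9, (0,1) g=2 f=9, (2,1) g=2 f=7, (2,2) g=3 f=7]
step 2: expand (2,2) (f=7, h=4) → closed; open now [(0,0) g=1 f=9, (0,1) g=2 f=9, (2,1) g=2 f=7, (2,3) g=4 f=9, (3,2) g=4 f=7]
step 3: expand (3,2) (f=7, h=3) → closed; open now [(0,0) g=1 f=9, (0,1) g=2 f=9, (2,1) g=2 f=7, (2,3) g=4 f=9, (3,1) g=5 f=9, (4,2) g=5 f=7]

order=[(1,2) → (2,2) → (3,2)]; open=[(0,0) g=1 f=9, (0,1) g=2 f=9, (2,1) g=2 f=7, (2,3) g=4 f=9, (3,1) g=5 f=9, (4,2) g=5 f=7]; closed=[(1,0), (1,1), (1,2), (2,2), (3,2)]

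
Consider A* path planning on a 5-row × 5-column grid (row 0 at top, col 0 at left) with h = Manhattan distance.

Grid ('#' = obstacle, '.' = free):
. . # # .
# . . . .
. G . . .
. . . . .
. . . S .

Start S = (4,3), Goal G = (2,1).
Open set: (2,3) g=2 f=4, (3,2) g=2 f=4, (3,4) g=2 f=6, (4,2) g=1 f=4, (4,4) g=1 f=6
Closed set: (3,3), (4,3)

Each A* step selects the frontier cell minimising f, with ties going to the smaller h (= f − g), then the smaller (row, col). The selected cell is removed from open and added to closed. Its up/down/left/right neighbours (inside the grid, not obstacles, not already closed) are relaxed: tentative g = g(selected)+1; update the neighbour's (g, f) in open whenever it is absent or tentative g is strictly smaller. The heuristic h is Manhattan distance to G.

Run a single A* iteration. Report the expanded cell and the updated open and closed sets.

step 1: expand (2,3) (f=4, h=2) → closed; open now [(1,3) g=3 f=6, (2,2) g=3 f=4, (2,4) g=3 f=6, (3,2) g=2 f=4, (3,4) g=2 f=6, (4,2) g=1 f=4, (4,4) g=1 f=6]

expanded=(2,3); open=[(1,3) g=3 f=6, (2,2) g=3 f=4, (2,4) g=3 f=6, (3,2) g=2 f=4, (3,4) g=2 f=6, (4,2) g=1 f=4, (4,4) g=1 f=6]; closed=[(2,3), (3,3), (4,3)]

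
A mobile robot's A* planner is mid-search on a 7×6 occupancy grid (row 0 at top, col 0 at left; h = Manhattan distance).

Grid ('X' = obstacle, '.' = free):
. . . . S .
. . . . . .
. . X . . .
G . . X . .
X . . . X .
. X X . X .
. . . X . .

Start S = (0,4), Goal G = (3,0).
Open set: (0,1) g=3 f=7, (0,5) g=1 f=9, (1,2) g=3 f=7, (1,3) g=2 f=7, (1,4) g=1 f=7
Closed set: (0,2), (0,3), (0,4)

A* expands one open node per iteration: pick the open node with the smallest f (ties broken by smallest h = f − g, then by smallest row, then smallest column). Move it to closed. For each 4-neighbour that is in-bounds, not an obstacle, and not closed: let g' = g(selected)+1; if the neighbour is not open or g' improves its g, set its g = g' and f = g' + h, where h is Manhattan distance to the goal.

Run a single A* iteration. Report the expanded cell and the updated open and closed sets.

step 1: expand (0,1) (f=7, h=4) → closed; open now [(0,0) g=4 f=7, (0,5) g=1 f=9, (1,1) g=4 f=7, (1,2) g=3 f=7, (1,3) g=2 f=7, (1,4) g=1 f=7]

expanded=(0,1); open=[(0,0) g=4 f=7, (0,5) g=1 f=9, (1,1) g=4 f=7, (1,2) g=3 f=7, (1,3) g=2 f=7, (1,4) g=1 f=7]; closed=[(0,1), (0,2), (0,3), (0,4)]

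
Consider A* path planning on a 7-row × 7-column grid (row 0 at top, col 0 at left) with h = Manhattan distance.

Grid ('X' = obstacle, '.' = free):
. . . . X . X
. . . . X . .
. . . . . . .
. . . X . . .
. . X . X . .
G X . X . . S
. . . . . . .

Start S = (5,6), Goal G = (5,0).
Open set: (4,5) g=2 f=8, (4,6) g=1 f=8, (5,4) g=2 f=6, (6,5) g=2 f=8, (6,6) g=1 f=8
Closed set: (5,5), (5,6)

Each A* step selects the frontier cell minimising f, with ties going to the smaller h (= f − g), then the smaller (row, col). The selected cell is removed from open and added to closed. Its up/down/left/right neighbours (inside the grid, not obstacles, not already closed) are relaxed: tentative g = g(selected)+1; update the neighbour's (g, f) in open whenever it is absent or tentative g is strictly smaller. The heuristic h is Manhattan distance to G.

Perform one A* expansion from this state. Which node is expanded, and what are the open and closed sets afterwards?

expanded=(5,4); open=[(4,5) g=2 f=8, (4,6) g=1 f=8, (6,4) g=3 f=8, (6,5) g=2 f=8, (6,6) g=1 f=8]; closed=[(5,4), (5,5), (5,6)]

step 1: expand (5,4) (f=6, h=4) → closed; open now [(4,5) g=2 f=8, (4,6) g=1 f=8, (6,4) g=3 f=8, (6,5) g=2 f=8, (6,6) g=1 f=8]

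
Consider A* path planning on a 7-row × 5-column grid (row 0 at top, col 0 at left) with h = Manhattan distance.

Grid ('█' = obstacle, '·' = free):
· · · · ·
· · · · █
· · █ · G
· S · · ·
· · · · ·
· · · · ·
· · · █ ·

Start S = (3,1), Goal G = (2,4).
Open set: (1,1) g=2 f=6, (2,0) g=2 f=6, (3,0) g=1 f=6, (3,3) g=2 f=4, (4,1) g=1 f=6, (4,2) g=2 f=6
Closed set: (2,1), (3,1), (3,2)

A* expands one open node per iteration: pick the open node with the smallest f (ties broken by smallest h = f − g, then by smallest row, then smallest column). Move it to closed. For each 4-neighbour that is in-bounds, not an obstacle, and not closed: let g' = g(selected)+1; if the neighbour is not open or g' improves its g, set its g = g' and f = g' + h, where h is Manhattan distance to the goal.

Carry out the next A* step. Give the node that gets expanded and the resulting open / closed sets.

expanded=(3,3); open=[(1,1) g=2 f=6, (2,0) g=2 f=6, (2,3) g=3 f=4, (3,0) g=1 f=6, (3,4) g=3 f=4, (4,1) g=1 f=6, (4,2) g=2 f=6, (4,3) g=3 f=6]; closed=[(2,1), (3,1), (3,2), (3,3)]

step 1: expand (3,3) (f=4, h=2) → closed; open now [(1,1) g=2 f=6, (2,0) g=2 f=6, (2,3) g=3 f=4, (3,0) g=1 f=6, (3,4) g=3 f=4, (4,1) g=1 f=6, (4,2) g=2 f=6, (4,3) g=3 f=6]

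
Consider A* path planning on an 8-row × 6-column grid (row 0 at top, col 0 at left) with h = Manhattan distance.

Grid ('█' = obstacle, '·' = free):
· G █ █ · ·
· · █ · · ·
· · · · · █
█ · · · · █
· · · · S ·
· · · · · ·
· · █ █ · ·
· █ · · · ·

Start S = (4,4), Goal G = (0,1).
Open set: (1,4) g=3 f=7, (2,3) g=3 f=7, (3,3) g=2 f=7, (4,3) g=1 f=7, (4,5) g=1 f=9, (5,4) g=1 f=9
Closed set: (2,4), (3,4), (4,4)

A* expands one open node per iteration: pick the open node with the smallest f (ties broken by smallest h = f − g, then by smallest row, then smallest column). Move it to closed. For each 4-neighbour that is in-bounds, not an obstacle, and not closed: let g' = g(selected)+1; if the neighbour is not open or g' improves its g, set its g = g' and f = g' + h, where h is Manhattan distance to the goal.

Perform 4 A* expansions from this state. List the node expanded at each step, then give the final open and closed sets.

step 1: expand (1,4) (f=7, h=4) → closed; open now [(0,4) g=4 f=7, (1,3) g=4 f=7, (1,5) g=4 f=9, (2,3) g=3 f=7, (3,3) g=2 f=7, (4,3) g=1 f=7, (4,5) g=1 f=9, (5,4) g=1 f=9]
step 2: expand (0,4) (f=7, h=3) → closed; open now [(0,5) g=5 f=9, (1,3) g=4 f=7, (1,5) g=4 f=9, (2,3) g=3 f=7, (3,3) g=2 f=7, (4,3) g=1 f=7, (4,5) g=1 f=9, (5,4) g=1 f=9]
step 3: expand (1,3) (f=7, h=3) → closed; open now [(0,5) g=5 f=9, (1,5) g=4 f=9, (2,3) g=3 f=7, (3,3) g=2 f=7, (4,3) g=1 f=7, (4,5) g=1 f=9, (5,4) g=1 f=9]
step 4: expand (2,3) (f=7, h=4) → closed; open now [(0,5) g=5 f=9, (1,5) g=4 f=9, (2,2) g=4 f=7, (3,3) g=2 f=7, (4,3) g=1 f=7, (4,5) g=1 f=9, (5,4) g=1 f=9]

order=[(1,4) → (0,4) → (1,3) → (2,3)]; open=[(0,5) g=5 f=9, (1,5) g=4 f=9, (2,2) g=4 f=7, (3,3) g=2 f=7, (4,3) g=1 f=7, (4,5) g=1 f=9, (5,4) g=1 f=9]; closed=[(0,4), (1,3), (1,4), (2,3), (2,4), (3,4), (4,4)]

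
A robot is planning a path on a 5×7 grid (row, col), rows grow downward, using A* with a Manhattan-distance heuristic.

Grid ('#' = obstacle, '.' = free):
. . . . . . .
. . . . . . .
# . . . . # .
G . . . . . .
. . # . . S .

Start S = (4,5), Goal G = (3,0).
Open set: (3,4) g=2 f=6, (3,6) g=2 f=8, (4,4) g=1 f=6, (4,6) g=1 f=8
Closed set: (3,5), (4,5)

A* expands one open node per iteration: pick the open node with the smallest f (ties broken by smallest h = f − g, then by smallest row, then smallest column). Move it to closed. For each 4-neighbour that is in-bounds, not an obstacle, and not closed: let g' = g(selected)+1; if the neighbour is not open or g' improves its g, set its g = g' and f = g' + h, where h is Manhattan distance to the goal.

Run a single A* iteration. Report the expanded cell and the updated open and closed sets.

expanded=(3,4); open=[(2,4) g=3 f=8, (3,3) g=3 f=6, (3,6) g=2 f=8, (4,4) g=1 f=6, (4,6) g=1 f=8]; closed=[(3,4), (3,5), (4,5)]

step 1: expand (3,4) (f=6, h=4) → closed; open now [(2,4) g=3 f=8, (3,3) g=3 f=6, (3,6) g=2 f=8, (4,4) g=1 f=6, (4,6) g=1 f=8]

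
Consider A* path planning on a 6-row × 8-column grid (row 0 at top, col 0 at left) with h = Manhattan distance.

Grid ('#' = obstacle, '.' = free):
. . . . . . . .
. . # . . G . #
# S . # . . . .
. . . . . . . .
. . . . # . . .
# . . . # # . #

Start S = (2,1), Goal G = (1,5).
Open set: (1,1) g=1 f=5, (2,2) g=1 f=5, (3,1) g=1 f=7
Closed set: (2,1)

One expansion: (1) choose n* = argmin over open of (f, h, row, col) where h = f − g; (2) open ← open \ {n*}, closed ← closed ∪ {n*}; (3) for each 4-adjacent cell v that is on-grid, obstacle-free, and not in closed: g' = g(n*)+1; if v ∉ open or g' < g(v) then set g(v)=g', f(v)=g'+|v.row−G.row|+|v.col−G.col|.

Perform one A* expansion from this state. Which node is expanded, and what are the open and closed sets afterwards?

step 1: expand (1,1) (f=5, h=4) → closed; open now [(0,1) g=2 f=7, (1,0) g=2 f=7, (2,2) g=1 f=5, (3,1) g=1 f=7]

expanded=(1,1); open=[(0,1) g=2 f=7, (1,0) g=2 f=7, (2,2) g=1 f=5, (3,1) g=1 f=7]; closed=[(1,1), (2,1)]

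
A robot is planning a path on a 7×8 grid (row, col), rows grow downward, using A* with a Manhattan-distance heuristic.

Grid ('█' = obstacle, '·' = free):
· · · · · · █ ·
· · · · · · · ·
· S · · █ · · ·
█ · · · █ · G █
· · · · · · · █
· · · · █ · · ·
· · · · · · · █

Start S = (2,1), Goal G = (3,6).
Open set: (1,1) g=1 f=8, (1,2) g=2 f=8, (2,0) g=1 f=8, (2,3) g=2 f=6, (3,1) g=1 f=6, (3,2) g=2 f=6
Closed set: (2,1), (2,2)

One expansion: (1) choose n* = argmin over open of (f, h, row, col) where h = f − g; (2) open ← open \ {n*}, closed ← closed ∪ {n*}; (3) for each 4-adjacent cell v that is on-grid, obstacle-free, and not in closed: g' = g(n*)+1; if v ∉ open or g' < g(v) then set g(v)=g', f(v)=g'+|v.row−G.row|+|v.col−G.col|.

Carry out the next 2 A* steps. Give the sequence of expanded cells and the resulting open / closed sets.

step 1: expand (2,3) (f=6, h=4) → closed; open now [(1,1) g=1 f=8, (1,2) g=2 f=8, (1,3) g=3 f=8, (2,0) g=1 f=8, (3,1) g=1 f=6, (3,2) g=2 f=6, (3,3) g=3 f=6]
step 2: expand (3,3) (f=6, h=3) → closed; open now [(1,1) g=1 f=8, (1,2) g=2 f=8, (1,3) g=3 f=8, (2,0) g=1 f=8, (3,1) g=1 f=6, (3,2) g=2 f=6, (4,3) g=4 f=8]

order=[(2,3) → (3,3)]; open=[(1,1) g=1 f=8, (1,2) g=2 f=8, (1,3) g=3 f=8, (2,0) g=1 f=8, (3,1) g=1 f=6, (3,2) g=2 f=6, (4,3) g=4 f=8]; closed=[(2,1), (2,2), (2,3), (3,3)]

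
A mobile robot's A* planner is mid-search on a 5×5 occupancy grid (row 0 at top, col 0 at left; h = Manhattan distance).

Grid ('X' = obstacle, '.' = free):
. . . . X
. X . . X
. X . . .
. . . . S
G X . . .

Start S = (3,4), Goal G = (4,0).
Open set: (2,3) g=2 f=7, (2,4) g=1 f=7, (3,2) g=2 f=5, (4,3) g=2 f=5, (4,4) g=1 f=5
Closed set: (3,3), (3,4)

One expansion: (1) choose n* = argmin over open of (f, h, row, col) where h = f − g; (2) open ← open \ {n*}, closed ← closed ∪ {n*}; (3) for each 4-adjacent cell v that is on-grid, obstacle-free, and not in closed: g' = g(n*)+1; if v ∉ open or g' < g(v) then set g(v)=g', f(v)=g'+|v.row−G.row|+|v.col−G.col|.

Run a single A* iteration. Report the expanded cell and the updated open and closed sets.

step 1: expand (3,2) (f=5, h=3) → closed; open now [(2,2) g=3 f=7, (2,3) g=2 f=7, (2,4) g=1 f=7, (3,1) g=3 f=5, (4,2) g=3 f=5, (4,3) g=2 f=5, (4,4) g=1 f=5]

expanded=(3,2); open=[(2,2) g=3 f=7, (2,3) g=2 f=7, (2,4) g=1 f=7, (3,1) g=3 f=5, (4,2) g=3 f=5, (4,3) g=2 f=5, (4,4) g=1 f=5]; closed=[(3,2), (3,3), (3,4)]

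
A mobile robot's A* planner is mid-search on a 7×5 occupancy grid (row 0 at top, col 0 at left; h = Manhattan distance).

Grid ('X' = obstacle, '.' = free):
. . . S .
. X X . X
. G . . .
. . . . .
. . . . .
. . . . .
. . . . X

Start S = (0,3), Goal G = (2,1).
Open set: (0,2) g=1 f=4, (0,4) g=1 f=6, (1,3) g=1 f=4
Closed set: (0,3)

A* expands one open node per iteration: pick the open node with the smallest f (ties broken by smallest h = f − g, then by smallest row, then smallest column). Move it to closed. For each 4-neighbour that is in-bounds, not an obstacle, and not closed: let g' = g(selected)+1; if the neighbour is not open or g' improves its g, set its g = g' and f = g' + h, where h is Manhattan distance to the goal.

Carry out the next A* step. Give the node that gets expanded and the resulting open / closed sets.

step 1: expand (0,2) (f=4, h=3) → closed; open now [(0,1) g=2 f=4, (0,4) g=1 f=6, (1,3) g=1 f=4]

expanded=(0,2); open=[(0,1) g=2 f=4, (0,4) g=1 f=6, (1,3) g=1 f=4]; closed=[(0,2), (0,3)]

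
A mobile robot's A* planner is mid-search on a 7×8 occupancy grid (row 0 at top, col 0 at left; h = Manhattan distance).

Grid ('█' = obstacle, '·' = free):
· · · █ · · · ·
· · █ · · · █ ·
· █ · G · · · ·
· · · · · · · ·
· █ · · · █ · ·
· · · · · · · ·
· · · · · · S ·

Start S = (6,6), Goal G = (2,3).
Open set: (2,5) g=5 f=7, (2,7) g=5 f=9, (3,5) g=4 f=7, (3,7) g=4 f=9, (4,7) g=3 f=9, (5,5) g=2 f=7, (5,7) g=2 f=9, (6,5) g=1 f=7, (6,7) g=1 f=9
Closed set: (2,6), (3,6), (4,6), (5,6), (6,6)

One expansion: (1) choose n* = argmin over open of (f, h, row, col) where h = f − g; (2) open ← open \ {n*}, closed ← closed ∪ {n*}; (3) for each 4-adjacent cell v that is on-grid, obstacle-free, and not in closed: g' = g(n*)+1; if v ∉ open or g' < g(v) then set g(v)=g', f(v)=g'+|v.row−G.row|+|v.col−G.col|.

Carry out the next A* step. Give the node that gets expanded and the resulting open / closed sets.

expanded=(2,5); open=[(1,5) g=6 f=9, (2,4) g=6 f=7, (2,7) g=5 f=9, (3,5) g=4 f=7, (3,7) g=4 f=9, (4,7) g=3 f=9, (5,5) g=2 f=7, (5,7) g=2 f=9, (6,5) g=1 f=7, (6,7) g=1 f=9]; closed=[(2,5), (2,6), (3,6), (4,6), (5,6), (6,6)]

step 1: expand (2,5) (f=7, h=2) → closed; open now [(1,5) g=6 f=9, (2,4) g=6 f=7, (2,7) g=5 f=9, (3,5) g=4 f=7, (3,7) g=4 f=9, (4,7) g=3 f=9, (5,5) g=2 f=7, (5,7) g=2 f=9, (6,5) g=1 f=7, (6,7) g=1 f=9]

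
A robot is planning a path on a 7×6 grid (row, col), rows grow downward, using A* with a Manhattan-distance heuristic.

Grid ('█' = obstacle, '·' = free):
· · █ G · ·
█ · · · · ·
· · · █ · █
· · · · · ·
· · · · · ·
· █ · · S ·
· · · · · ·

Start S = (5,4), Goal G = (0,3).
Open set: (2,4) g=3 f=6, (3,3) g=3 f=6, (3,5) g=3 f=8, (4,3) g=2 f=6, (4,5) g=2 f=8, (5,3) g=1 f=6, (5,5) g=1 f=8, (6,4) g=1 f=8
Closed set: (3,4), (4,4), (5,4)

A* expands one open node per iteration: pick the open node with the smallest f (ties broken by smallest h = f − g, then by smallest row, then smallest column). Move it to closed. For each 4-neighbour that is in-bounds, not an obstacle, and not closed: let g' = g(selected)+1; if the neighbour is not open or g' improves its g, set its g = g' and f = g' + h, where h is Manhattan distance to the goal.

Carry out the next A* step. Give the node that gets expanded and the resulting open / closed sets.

step 1: expand (2,4) (f=6, h=3) → closed; open now [(1,4) g=4 f=6, (3,3) g=3 f=6, (3,5) g=3 f=8, (4,3) g=2 f=6, (4,5) g=2 f=8, (5,3) g=1 f=6, (5,5) g=1 f=8, (6,4) g=1 f=8]

expanded=(2,4); open=[(1,4) g=4 f=6, (3,3) g=3 f=6, (3,5) g=3 f=8, (4,3) g=2 f=6, (4,5) g=2 f=8, (5,3) g=1 f=6, (5,5) g=1 f=8, (6,4) g=1 f=8]; closed=[(2,4), (3,4), (4,4), (5,4)]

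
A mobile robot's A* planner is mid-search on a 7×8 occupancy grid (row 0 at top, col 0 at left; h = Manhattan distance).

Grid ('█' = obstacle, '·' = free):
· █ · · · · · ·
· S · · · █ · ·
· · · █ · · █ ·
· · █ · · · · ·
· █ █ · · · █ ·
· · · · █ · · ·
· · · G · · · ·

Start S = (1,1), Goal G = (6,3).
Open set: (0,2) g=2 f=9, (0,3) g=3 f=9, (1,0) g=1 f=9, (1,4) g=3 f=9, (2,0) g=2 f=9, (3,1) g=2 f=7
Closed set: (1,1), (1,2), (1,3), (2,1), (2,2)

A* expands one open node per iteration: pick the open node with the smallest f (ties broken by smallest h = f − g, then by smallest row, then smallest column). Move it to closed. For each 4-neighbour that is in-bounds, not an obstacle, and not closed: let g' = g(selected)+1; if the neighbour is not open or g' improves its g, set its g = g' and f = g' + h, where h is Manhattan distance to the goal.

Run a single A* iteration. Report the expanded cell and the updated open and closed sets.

expanded=(3,1); open=[(0,2) g=2 f=9, (0,3) g=3 f=9, (1,0) g=1 f=9, (1,4) g=3 f=9, (2,0) g=2 f=9, (3,0) g=3 f=9]; closed=[(1,1), (1,2), (1,3), (2,1), (2,2), (3,1)]

step 1: expand (3,1) (f=7, h=5) → closed; open now [(0,2) g=2 f=9, (0,3) g=3 f=9, (1,0) g=1 f=9, (1,4) g=3 f=9, (2,0) g=2 f=9, (3,0) g=3 f=9]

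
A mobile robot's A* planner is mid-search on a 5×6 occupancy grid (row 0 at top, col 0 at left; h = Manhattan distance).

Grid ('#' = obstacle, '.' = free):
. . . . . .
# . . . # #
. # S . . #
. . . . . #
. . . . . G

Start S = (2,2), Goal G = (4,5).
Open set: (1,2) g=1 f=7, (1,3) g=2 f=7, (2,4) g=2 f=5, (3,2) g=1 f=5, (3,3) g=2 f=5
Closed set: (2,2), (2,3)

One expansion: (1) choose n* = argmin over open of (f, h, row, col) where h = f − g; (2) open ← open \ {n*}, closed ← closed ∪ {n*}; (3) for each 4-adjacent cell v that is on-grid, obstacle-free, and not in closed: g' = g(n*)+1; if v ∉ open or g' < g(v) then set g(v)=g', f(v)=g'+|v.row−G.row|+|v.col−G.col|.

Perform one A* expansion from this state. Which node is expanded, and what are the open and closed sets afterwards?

expanded=(2,4); open=[(1,2) g=1 f=7, (1,3) g=2 f=7, (3,2) g=1 f=5, (3,3) g=2 f=5, (3,4) g=3 f=5]; closed=[(2,2), (2,3), (2,4)]

step 1: expand (2,4) (f=5, h=3) → closed; open now [(1,2) g=1 f=7, (1,3) g=2 f=7, (3,2) g=1 f=5, (3,3) g=2 f=5, (3,4) g=3 f=5]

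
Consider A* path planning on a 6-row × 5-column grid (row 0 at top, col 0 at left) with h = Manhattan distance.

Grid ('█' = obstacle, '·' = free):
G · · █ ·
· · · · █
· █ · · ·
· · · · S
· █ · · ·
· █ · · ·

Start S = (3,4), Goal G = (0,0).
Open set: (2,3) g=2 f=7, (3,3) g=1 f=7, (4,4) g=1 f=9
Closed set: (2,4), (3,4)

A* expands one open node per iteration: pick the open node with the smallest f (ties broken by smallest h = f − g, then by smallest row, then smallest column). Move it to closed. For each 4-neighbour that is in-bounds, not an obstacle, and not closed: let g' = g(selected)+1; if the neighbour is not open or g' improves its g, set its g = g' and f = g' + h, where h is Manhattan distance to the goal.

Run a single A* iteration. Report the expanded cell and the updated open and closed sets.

step 1: expand (2,3) (f=7, h=5) → closed; open now [(1,3) g=3 f=7, (2,2) g=3 f=7, (3,3) g=1 f=7, (4,4) g=1 f=9]

expanded=(2,3); open=[(1,3) g=3 f=7, (2,2) g=3 f=7, (3,3) g=1 f=7, (4,4) g=1 f=9]; closed=[(2,3), (2,4), (3,4)]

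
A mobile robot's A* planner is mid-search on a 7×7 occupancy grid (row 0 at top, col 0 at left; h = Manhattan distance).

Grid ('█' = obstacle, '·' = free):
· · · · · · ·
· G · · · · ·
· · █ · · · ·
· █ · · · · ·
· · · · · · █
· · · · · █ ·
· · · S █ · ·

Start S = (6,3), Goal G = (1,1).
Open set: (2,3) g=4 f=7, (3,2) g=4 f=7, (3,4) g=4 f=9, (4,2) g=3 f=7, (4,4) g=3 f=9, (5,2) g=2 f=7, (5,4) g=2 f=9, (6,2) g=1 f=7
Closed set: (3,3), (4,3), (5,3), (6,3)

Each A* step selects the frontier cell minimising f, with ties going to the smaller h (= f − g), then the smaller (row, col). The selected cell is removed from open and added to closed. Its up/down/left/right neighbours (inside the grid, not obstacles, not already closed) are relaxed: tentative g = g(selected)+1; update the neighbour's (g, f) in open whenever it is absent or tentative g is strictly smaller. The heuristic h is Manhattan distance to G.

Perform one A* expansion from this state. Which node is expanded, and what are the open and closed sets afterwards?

step 1: expand (2,3) (f=7, h=3) → closed; open now [(1,3) g=5 f=7, (2,4) g=5 f=9, (3,2) g=4 f=7, (3,4) g=4 f=9, (4,2) g=3 f=7, (4,4) g=3 f=9, (5,2) g=2 f=7, (5,4) g=2 f=9, (6,2) g=1 f=7]

expanded=(2,3); open=[(1,3) g=5 f=7, (2,4) g=5 f=9, (3,2) g=4 f=7, (3,4) g=4 f=9, (4,2) g=3 f=7, (4,4) g=3 f=9, (5,2) g=2 f=7, (5,4) g=2 f=9, (6,2) g=1 f=7]; closed=[(2,3), (3,3), (4,3), (5,3), (6,3)]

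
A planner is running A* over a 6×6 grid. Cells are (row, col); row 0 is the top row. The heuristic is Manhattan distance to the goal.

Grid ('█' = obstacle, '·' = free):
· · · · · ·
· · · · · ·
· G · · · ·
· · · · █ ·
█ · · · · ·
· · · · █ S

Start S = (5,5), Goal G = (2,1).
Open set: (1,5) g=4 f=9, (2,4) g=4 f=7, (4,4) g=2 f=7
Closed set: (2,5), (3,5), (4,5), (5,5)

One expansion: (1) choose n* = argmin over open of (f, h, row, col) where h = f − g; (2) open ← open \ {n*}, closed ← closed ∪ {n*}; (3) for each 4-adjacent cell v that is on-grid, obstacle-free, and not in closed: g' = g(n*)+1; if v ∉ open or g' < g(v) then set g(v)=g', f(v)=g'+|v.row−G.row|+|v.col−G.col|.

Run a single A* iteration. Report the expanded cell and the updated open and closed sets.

step 1: expand (2,4) (f=7, h=3) → closed; open now [(1,4) g=5 f=9, (1,5) g=4 f=9, (2,3) g=5 f=7, (4,4) g=2 f=7]

expanded=(2,4); open=[(1,4) g=5 f=9, (1,5) g=4 f=9, (2,3) g=5 f=7, (4,4) g=2 f=7]; closed=[(2,4), (2,5), (3,5), (4,5), (5,5)]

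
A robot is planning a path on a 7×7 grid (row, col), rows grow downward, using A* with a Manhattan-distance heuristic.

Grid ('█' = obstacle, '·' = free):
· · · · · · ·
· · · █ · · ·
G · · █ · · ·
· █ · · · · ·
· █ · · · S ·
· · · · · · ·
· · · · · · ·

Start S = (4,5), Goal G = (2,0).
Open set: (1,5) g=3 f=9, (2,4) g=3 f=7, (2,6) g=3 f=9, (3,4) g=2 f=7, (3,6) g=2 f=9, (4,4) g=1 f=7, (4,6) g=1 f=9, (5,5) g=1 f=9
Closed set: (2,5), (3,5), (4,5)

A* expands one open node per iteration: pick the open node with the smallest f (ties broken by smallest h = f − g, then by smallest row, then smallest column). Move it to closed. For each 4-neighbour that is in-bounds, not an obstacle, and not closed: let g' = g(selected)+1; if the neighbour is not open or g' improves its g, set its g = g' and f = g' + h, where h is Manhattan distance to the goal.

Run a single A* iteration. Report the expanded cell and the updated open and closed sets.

expanded=(2,4); open=[(1,4) g=4 f=9, (1,5) g=3 f=9, (2,6) g=3 f=9, (3,4) g=2 f=7, (3,6) g=2 f=9, (4,4) g=1 f=7, (4,6) g=1 f=9, (5,5) g=1 f=9]; closed=[(2,4), (2,5), (3,5), (4,5)]

step 1: expand (2,4) (f=7, h=4) → closed; open now [(1,4) g=4 f=9, (1,5) g=3 f=9, (2,6) g=3 f=9, (3,4) g=2 f=7, (3,6) g=2 f=9, (4,4) g=1 f=7, (4,6) g=1 f=9, (5,5) g=1 f=9]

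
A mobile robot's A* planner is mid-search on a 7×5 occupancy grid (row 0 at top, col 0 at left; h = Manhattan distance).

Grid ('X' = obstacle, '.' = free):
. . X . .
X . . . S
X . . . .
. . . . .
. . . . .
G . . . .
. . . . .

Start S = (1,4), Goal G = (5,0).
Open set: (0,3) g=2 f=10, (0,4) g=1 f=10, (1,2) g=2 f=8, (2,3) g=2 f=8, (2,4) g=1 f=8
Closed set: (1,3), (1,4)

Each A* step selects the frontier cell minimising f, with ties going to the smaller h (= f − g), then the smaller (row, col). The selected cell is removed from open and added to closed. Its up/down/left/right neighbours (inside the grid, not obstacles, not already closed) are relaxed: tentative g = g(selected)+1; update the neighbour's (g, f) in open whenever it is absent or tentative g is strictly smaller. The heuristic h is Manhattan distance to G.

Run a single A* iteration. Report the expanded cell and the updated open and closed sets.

expanded=(1,2); open=[(0,3) g=2 f=10, (0,4) g=1 f=10, (1,1) g=3 f=8, (2,2) g=3 f=8, (2,3) g=2 f=8, (2,4) g=1 f=8]; closed=[(1,2), (1,3), (1,4)]

step 1: expand (1,2) (f=8, h=6) → closed; open now [(0,3) g=2 f=10, (0,4) g=1 f=10, (1,1) g=3 f=8, (2,2) g=3 f=8, (2,3) g=2 f=8, (2,4) g=1 f=8]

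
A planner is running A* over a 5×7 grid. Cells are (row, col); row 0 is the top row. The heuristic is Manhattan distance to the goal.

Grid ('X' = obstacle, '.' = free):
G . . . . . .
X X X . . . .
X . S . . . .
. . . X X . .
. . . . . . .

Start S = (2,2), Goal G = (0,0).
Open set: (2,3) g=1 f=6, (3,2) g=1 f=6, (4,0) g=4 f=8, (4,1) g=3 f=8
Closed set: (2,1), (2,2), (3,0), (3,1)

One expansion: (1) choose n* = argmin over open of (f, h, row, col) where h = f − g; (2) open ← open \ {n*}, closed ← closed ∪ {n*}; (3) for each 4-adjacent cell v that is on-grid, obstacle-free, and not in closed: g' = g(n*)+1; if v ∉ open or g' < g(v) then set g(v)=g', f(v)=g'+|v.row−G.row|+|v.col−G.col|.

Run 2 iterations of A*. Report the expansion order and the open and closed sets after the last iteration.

step 1: expand (2,3) (f=6, h=5) → closed; open now [(1,3) g=2 f=6, (2,4) g=2 f=8, (3,2) g=1 f=6, (4,0) g=4 f=8, (4,1) g=3 f=8]
step 2: expand (1,3) (f=6, h=4) → closed; open now [(0,3) g=3 f=6, (1,4) g=3 f=8, (2,4) g=2 f=8, (3,2) g=1 f=6, (4,0) g=4 f=8, (4,1) g=3 f=8]

order=[(2,3) → (1,3)]; open=[(0,3) g=3 f=6, (1,4) g=3 f=8, (2,4) g=2 f=8, (3,2) g=1 f=6, (4,0) g=4 f=8, (4,1) g=3 f=8]; closed=[(1,3), (2,1), (2,2), (2,3), (3,0), (3,1)]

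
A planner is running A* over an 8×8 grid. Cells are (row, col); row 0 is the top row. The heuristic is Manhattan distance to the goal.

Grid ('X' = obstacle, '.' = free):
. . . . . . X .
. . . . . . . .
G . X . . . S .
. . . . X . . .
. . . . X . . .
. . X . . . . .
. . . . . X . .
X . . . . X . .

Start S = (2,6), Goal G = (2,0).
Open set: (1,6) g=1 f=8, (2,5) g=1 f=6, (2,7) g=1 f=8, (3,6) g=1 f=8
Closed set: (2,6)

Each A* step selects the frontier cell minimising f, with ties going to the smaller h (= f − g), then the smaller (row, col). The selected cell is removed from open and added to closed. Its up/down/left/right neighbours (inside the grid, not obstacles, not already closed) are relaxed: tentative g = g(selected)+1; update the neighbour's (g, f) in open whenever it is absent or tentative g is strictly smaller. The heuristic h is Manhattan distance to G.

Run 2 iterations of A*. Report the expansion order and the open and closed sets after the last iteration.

step 1: expand (2,5) (f=6, h=5) → closed; open now [(1,5) g=2 f=8, (1,6) g=1 f=8, (2,4) g=2 f=6, (2,7) g=1 f=8, (3,5) g=2 f=8, (3,6) g=1 f=8]
step 2: expand (2,4) (f=6, h=4) → closed; open now [(1,4) g=3 f=8, (1,5) g=2 f=8, (1,6) g=1 f=8, (2,3) g=3 f=6, (2,7) g=1 f=8, (3,5) g=2 f=8, (3,6) g=1 f=8]

order=[(2,5) → (2,4)]; open=[(1,4) g=3 f=8, (1,5) g=2 f=8, (1,6) g=1 f=8, (2,3) g=3 f=6, (2,7) g=1 f=8, (3,5) g=2 f=8, (3,6) g=1 f=8]; closed=[(2,4), (2,5), (2,6)]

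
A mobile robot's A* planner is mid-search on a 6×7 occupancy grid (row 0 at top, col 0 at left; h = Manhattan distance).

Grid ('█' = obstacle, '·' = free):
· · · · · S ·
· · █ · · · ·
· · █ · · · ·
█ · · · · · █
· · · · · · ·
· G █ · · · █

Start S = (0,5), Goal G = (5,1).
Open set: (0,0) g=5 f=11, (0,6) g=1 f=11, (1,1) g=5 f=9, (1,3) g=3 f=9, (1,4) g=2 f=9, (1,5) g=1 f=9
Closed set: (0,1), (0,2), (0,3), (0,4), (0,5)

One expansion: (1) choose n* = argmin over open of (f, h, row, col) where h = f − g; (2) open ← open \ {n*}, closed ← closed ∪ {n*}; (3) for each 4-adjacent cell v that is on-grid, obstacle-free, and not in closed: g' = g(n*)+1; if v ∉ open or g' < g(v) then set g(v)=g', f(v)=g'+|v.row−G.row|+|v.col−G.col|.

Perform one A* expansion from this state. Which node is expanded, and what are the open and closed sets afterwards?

expanded=(1,1); open=[(0,0) g=5 f=11, (0,6) g=1 f=11, (1,0) g=6 f=11, (1,3) g=3 f=9, (1,4) g=2 f=9, (1,5) g=1 f=9, (2,1) g=6 f=9]; closed=[(0,1), (0,2), (0,3), (0,4), (0,5), (1,1)]

step 1: expand (1,1) (f=9, h=4) → closed; open now [(0,0) g=5 f=11, (0,6) g=1 f=11, (1,0) g=6 f=11, (1,3) g=3 f=9, (1,4) g=2 f=9, (1,5) g=1 f=9, (2,1) g=6 f=9]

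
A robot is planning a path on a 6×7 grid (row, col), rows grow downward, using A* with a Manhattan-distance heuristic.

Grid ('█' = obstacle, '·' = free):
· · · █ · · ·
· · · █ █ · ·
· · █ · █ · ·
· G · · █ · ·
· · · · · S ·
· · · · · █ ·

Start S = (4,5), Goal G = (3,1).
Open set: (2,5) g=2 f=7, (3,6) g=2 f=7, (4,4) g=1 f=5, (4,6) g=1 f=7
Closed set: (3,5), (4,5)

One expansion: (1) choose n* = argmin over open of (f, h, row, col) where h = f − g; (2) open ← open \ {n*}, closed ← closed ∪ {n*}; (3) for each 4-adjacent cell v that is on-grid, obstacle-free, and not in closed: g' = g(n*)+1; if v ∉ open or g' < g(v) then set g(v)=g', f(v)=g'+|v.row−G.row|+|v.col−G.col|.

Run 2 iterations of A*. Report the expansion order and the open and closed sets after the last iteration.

order=[(4,4) → (4,3)]; open=[(2,5) g=2 f=7, (3,3) g=3 f=5, (3,6) g=2 f=7, (4,2) g=3 f=5, (4,6) g=1 f=7, (5,3) g=3 f=7, (5,4) g=2 f=7]; closed=[(3,5), (4,3), (4,4), (4,5)]

step 1: expand (4,4) (f=5, h=4) → closed; open now [(2,5) g=2 f=7, (3,6) g=2 f=7, (4,3) g=2 f=5, (4,6) g=1 f=7, (5,4) g=2 f=7]
step 2: expand (4,3) (f=5, h=3) → closed; open now [(2,5) g=2 f=7, (3,3) g=3 f=5, (3,6) g=2 f=7, (4,2) g=3 f=5, (4,6) g=1 f=7, (5,3) g=3 f=7, (5,4) g=2 f=7]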